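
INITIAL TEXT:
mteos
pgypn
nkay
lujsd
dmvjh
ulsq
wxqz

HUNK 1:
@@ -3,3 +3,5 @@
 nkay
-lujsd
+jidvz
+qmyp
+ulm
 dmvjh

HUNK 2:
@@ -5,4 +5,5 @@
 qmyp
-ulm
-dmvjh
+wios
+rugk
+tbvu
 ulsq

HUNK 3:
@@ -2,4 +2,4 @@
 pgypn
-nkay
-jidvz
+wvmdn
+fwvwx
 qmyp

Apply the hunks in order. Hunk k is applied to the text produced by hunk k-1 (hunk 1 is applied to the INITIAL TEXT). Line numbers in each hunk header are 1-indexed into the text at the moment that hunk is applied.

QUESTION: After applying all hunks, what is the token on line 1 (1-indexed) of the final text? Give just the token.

Hunk 1: at line 3 remove [lujsd] add [jidvz,qmyp,ulm] -> 9 lines: mteos pgypn nkay jidvz qmyp ulm dmvjh ulsq wxqz
Hunk 2: at line 5 remove [ulm,dmvjh] add [wios,rugk,tbvu] -> 10 lines: mteos pgypn nkay jidvz qmyp wios rugk tbvu ulsq wxqz
Hunk 3: at line 2 remove [nkay,jidvz] add [wvmdn,fwvwx] -> 10 lines: mteos pgypn wvmdn fwvwx qmyp wios rugk tbvu ulsq wxqz
Final line 1: mteos

Answer: mteos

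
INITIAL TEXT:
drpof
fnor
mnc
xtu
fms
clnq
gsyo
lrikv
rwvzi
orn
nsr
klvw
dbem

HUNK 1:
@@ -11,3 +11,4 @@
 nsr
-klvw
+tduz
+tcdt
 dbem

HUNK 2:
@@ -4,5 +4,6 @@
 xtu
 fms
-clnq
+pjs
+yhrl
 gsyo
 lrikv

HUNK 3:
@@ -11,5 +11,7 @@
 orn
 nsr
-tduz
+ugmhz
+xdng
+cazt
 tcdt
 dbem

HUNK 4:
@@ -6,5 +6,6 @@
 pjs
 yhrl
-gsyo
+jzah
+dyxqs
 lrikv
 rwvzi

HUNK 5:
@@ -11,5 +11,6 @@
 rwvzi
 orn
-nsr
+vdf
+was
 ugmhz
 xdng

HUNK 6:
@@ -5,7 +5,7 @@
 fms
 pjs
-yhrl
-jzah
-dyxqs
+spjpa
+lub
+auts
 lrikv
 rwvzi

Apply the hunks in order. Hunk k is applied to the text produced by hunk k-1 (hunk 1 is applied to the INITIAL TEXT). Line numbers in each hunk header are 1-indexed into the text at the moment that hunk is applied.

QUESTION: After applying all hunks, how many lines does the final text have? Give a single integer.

Hunk 1: at line 11 remove [klvw] add [tduz,tcdt] -> 14 lines: drpof fnor mnc xtu fms clnq gsyo lrikv rwvzi orn nsr tduz tcdt dbem
Hunk 2: at line 4 remove [clnq] add [pjs,yhrl] -> 15 lines: drpof fnor mnc xtu fms pjs yhrl gsyo lrikv rwvzi orn nsr tduz tcdt dbem
Hunk 3: at line 11 remove [tduz] add [ugmhz,xdng,cazt] -> 17 lines: drpof fnor mnc xtu fms pjs yhrl gsyo lrikv rwvzi orn nsr ugmhz xdng cazt tcdt dbem
Hunk 4: at line 6 remove [gsyo] add [jzah,dyxqs] -> 18 lines: drpof fnor mnc xtu fms pjs yhrl jzah dyxqs lrikv rwvzi orn nsr ugmhz xdng cazt tcdt dbem
Hunk 5: at line 11 remove [nsr] add [vdf,was] -> 19 lines: drpof fnor mnc xtu fms pjs yhrl jzah dyxqs lrikv rwvzi orn vdf was ugmhz xdng cazt tcdt dbem
Hunk 6: at line 5 remove [yhrl,jzah,dyxqs] add [spjpa,lub,auts] -> 19 lines: drpof fnor mnc xtu fms pjs spjpa lub auts lrikv rwvzi orn vdf was ugmhz xdng cazt tcdt dbem
Final line count: 19

Answer: 19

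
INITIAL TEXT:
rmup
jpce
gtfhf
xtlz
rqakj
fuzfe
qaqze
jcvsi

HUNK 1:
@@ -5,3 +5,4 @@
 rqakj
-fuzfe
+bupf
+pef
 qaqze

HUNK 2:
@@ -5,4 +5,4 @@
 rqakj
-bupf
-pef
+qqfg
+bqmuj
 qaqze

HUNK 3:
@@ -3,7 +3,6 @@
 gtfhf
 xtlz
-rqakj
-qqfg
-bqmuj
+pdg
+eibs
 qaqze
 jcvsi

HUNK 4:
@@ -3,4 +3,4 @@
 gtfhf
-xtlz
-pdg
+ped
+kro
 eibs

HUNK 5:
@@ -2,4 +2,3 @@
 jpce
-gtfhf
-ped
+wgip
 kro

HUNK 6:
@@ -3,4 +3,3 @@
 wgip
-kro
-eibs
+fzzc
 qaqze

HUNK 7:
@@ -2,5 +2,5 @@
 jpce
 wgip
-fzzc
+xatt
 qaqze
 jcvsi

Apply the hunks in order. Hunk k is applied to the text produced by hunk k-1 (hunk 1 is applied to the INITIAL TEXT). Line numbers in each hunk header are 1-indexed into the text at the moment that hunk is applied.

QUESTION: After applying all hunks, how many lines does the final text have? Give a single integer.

Answer: 6

Derivation:
Hunk 1: at line 5 remove [fuzfe] add [bupf,pef] -> 9 lines: rmup jpce gtfhf xtlz rqakj bupf pef qaqze jcvsi
Hunk 2: at line 5 remove [bupf,pef] add [qqfg,bqmuj] -> 9 lines: rmup jpce gtfhf xtlz rqakj qqfg bqmuj qaqze jcvsi
Hunk 3: at line 3 remove [rqakj,qqfg,bqmuj] add [pdg,eibs] -> 8 lines: rmup jpce gtfhf xtlz pdg eibs qaqze jcvsi
Hunk 4: at line 3 remove [xtlz,pdg] add [ped,kro] -> 8 lines: rmup jpce gtfhf ped kro eibs qaqze jcvsi
Hunk 5: at line 2 remove [gtfhf,ped] add [wgip] -> 7 lines: rmup jpce wgip kro eibs qaqze jcvsi
Hunk 6: at line 3 remove [kro,eibs] add [fzzc] -> 6 lines: rmup jpce wgip fzzc qaqze jcvsi
Hunk 7: at line 2 remove [fzzc] add [xatt] -> 6 lines: rmup jpce wgip xatt qaqze jcvsi
Final line count: 6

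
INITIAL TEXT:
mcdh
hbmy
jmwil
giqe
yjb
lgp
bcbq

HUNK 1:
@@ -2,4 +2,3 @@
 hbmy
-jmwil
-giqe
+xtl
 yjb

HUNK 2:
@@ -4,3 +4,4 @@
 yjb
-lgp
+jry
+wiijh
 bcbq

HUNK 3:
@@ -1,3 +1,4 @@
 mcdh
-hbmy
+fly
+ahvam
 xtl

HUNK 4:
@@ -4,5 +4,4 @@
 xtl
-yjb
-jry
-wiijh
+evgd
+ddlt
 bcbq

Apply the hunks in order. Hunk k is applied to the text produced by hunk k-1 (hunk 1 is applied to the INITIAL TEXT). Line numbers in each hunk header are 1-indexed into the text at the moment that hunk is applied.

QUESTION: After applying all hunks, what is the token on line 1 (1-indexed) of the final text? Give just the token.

Hunk 1: at line 2 remove [jmwil,giqe] add [xtl] -> 6 lines: mcdh hbmy xtl yjb lgp bcbq
Hunk 2: at line 4 remove [lgp] add [jry,wiijh] -> 7 lines: mcdh hbmy xtl yjb jry wiijh bcbq
Hunk 3: at line 1 remove [hbmy] add [fly,ahvam] -> 8 lines: mcdh fly ahvam xtl yjb jry wiijh bcbq
Hunk 4: at line 4 remove [yjb,jry,wiijh] add [evgd,ddlt] -> 7 lines: mcdh fly ahvam xtl evgd ddlt bcbq
Final line 1: mcdh

Answer: mcdh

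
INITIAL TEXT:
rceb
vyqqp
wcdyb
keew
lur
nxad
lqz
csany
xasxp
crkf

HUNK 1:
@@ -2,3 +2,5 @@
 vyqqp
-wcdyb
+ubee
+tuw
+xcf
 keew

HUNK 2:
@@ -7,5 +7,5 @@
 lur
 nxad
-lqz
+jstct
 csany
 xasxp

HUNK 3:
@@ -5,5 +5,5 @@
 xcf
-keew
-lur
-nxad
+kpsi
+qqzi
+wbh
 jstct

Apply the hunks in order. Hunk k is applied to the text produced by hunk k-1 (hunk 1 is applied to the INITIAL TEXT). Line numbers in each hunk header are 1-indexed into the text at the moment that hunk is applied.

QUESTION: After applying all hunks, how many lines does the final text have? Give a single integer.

Answer: 12

Derivation:
Hunk 1: at line 2 remove [wcdyb] add [ubee,tuw,xcf] -> 12 lines: rceb vyqqp ubee tuw xcf keew lur nxad lqz csany xasxp crkf
Hunk 2: at line 7 remove [lqz] add [jstct] -> 12 lines: rceb vyqqp ubee tuw xcf keew lur nxad jstct csany xasxp crkf
Hunk 3: at line 5 remove [keew,lur,nxad] add [kpsi,qqzi,wbh] -> 12 lines: rceb vyqqp ubee tuw xcf kpsi qqzi wbh jstct csany xasxp crkf
Final line count: 12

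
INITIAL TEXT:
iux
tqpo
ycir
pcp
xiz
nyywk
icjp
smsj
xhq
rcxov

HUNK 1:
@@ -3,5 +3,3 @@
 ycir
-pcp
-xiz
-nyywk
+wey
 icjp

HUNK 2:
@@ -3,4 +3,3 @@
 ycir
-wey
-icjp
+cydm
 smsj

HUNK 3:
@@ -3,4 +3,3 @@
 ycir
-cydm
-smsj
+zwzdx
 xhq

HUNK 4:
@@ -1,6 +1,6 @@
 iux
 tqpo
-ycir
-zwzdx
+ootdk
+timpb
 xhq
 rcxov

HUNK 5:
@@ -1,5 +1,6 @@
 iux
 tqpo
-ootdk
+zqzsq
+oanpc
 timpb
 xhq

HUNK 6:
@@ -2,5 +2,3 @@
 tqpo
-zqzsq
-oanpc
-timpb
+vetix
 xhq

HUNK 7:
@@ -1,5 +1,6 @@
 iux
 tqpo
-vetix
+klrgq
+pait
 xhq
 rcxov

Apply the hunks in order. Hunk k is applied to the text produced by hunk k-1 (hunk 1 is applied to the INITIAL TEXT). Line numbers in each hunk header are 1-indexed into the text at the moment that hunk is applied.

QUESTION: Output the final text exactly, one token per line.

Answer: iux
tqpo
klrgq
pait
xhq
rcxov

Derivation:
Hunk 1: at line 3 remove [pcp,xiz,nyywk] add [wey] -> 8 lines: iux tqpo ycir wey icjp smsj xhq rcxov
Hunk 2: at line 3 remove [wey,icjp] add [cydm] -> 7 lines: iux tqpo ycir cydm smsj xhq rcxov
Hunk 3: at line 3 remove [cydm,smsj] add [zwzdx] -> 6 lines: iux tqpo ycir zwzdx xhq rcxov
Hunk 4: at line 1 remove [ycir,zwzdx] add [ootdk,timpb] -> 6 lines: iux tqpo ootdk timpb xhq rcxov
Hunk 5: at line 1 remove [ootdk] add [zqzsq,oanpc] -> 7 lines: iux tqpo zqzsq oanpc timpb xhq rcxov
Hunk 6: at line 2 remove [zqzsq,oanpc,timpb] add [vetix] -> 5 lines: iux tqpo vetix xhq rcxov
Hunk 7: at line 1 remove [vetix] add [klrgq,pait] -> 6 lines: iux tqpo klrgq pait xhq rcxov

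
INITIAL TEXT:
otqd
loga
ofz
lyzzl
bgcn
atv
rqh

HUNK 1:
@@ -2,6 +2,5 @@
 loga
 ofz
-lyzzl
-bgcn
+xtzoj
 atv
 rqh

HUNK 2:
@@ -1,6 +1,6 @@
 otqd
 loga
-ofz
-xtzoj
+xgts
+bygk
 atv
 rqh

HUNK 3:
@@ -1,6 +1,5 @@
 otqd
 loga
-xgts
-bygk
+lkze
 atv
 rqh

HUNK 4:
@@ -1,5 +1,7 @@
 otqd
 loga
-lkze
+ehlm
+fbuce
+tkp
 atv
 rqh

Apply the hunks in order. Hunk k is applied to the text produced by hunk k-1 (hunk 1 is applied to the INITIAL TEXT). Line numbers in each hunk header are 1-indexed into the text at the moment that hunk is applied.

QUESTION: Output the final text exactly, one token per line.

Answer: otqd
loga
ehlm
fbuce
tkp
atv
rqh

Derivation:
Hunk 1: at line 2 remove [lyzzl,bgcn] add [xtzoj] -> 6 lines: otqd loga ofz xtzoj atv rqh
Hunk 2: at line 1 remove [ofz,xtzoj] add [xgts,bygk] -> 6 lines: otqd loga xgts bygk atv rqh
Hunk 3: at line 1 remove [xgts,bygk] add [lkze] -> 5 lines: otqd loga lkze atv rqh
Hunk 4: at line 1 remove [lkze] add [ehlm,fbuce,tkp] -> 7 lines: otqd loga ehlm fbuce tkp atv rqh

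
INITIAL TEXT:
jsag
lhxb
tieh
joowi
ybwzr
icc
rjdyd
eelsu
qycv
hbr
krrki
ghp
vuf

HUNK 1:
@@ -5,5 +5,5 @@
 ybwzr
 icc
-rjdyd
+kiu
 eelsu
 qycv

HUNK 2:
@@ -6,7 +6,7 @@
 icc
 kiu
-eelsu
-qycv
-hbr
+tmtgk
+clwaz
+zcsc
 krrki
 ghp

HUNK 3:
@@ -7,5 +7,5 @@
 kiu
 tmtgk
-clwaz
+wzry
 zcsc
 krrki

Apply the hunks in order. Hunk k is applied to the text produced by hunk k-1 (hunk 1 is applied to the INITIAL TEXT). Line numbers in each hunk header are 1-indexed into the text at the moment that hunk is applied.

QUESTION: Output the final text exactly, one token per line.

Answer: jsag
lhxb
tieh
joowi
ybwzr
icc
kiu
tmtgk
wzry
zcsc
krrki
ghp
vuf

Derivation:
Hunk 1: at line 5 remove [rjdyd] add [kiu] -> 13 lines: jsag lhxb tieh joowi ybwzr icc kiu eelsu qycv hbr krrki ghp vuf
Hunk 2: at line 6 remove [eelsu,qycv,hbr] add [tmtgk,clwaz,zcsc] -> 13 lines: jsag lhxb tieh joowi ybwzr icc kiu tmtgk clwaz zcsc krrki ghp vuf
Hunk 3: at line 7 remove [clwaz] add [wzry] -> 13 lines: jsag lhxb tieh joowi ybwzr icc kiu tmtgk wzry zcsc krrki ghp vuf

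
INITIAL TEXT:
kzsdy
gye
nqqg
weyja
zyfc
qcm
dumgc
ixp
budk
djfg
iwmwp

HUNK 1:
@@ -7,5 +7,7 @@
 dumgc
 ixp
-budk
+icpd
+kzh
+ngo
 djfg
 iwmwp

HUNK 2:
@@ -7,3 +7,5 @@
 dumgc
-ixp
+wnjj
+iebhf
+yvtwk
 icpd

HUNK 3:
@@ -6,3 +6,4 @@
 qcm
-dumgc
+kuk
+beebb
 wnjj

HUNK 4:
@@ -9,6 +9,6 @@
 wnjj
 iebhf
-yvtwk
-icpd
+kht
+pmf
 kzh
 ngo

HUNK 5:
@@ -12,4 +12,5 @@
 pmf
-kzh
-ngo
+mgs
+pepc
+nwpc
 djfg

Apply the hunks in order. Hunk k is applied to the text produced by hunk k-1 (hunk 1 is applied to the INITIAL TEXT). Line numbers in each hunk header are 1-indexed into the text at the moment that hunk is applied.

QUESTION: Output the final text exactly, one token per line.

Answer: kzsdy
gye
nqqg
weyja
zyfc
qcm
kuk
beebb
wnjj
iebhf
kht
pmf
mgs
pepc
nwpc
djfg
iwmwp

Derivation:
Hunk 1: at line 7 remove [budk] add [icpd,kzh,ngo] -> 13 lines: kzsdy gye nqqg weyja zyfc qcm dumgc ixp icpd kzh ngo djfg iwmwp
Hunk 2: at line 7 remove [ixp] add [wnjj,iebhf,yvtwk] -> 15 lines: kzsdy gye nqqg weyja zyfc qcm dumgc wnjj iebhf yvtwk icpd kzh ngo djfg iwmwp
Hunk 3: at line 6 remove [dumgc] add [kuk,beebb] -> 16 lines: kzsdy gye nqqg weyja zyfc qcm kuk beebb wnjj iebhf yvtwk icpd kzh ngo djfg iwmwp
Hunk 4: at line 9 remove [yvtwk,icpd] add [kht,pmf] -> 16 lines: kzsdy gye nqqg weyja zyfc qcm kuk beebb wnjj iebhf kht pmf kzh ngo djfg iwmwp
Hunk 5: at line 12 remove [kzh,ngo] add [mgs,pepc,nwpc] -> 17 lines: kzsdy gye nqqg weyja zyfc qcm kuk beebb wnjj iebhf kht pmf mgs pepc nwpc djfg iwmwp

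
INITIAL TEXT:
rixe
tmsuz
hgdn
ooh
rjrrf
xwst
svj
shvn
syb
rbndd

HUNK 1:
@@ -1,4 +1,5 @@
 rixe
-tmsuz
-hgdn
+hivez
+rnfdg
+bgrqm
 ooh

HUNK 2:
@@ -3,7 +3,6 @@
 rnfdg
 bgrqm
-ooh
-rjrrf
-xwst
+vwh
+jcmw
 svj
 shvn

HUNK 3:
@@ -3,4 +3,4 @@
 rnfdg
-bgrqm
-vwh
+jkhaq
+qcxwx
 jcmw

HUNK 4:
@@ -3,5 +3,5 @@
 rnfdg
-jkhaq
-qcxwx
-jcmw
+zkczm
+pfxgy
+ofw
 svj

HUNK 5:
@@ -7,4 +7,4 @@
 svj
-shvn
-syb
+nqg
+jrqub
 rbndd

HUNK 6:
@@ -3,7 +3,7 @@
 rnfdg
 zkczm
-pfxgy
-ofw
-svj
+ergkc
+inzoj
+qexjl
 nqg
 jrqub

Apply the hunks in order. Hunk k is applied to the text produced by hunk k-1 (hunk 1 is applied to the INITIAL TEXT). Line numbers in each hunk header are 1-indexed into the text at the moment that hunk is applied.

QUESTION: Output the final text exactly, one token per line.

Answer: rixe
hivez
rnfdg
zkczm
ergkc
inzoj
qexjl
nqg
jrqub
rbndd

Derivation:
Hunk 1: at line 1 remove [tmsuz,hgdn] add [hivez,rnfdg,bgrqm] -> 11 lines: rixe hivez rnfdg bgrqm ooh rjrrf xwst svj shvn syb rbndd
Hunk 2: at line 3 remove [ooh,rjrrf,xwst] add [vwh,jcmw] -> 10 lines: rixe hivez rnfdg bgrqm vwh jcmw svj shvn syb rbndd
Hunk 3: at line 3 remove [bgrqm,vwh] add [jkhaq,qcxwx] -> 10 lines: rixe hivez rnfdg jkhaq qcxwx jcmw svj shvn syb rbndd
Hunk 4: at line 3 remove [jkhaq,qcxwx,jcmw] add [zkczm,pfxgy,ofw] -> 10 lines: rixe hivez rnfdg zkczm pfxgy ofw svj shvn syb rbndd
Hunk 5: at line 7 remove [shvn,syb] add [nqg,jrqub] -> 10 lines: rixe hivez rnfdg zkczm pfxgy ofw svj nqg jrqub rbndd
Hunk 6: at line 3 remove [pfxgy,ofw,svj] add [ergkc,inzoj,qexjl] -> 10 lines: rixe hivez rnfdg zkczm ergkc inzoj qexjl nqg jrqub rbndd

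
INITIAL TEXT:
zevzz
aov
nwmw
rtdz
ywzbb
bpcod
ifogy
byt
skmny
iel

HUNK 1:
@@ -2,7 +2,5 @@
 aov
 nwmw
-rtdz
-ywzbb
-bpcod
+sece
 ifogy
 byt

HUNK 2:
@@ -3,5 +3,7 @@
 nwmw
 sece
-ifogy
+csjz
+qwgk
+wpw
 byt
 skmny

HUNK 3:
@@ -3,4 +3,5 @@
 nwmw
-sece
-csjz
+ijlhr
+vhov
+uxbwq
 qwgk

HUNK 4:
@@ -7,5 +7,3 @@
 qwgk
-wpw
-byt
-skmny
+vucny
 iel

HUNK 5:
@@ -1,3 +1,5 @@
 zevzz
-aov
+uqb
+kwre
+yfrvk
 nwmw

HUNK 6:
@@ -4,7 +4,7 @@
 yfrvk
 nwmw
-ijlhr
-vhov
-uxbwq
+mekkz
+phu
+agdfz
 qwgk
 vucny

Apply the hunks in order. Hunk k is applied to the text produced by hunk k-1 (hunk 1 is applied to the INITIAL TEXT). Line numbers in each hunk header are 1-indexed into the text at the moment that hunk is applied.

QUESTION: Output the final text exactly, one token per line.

Answer: zevzz
uqb
kwre
yfrvk
nwmw
mekkz
phu
agdfz
qwgk
vucny
iel

Derivation:
Hunk 1: at line 2 remove [rtdz,ywzbb,bpcod] add [sece] -> 8 lines: zevzz aov nwmw sece ifogy byt skmny iel
Hunk 2: at line 3 remove [ifogy] add [csjz,qwgk,wpw] -> 10 lines: zevzz aov nwmw sece csjz qwgk wpw byt skmny iel
Hunk 3: at line 3 remove [sece,csjz] add [ijlhr,vhov,uxbwq] -> 11 lines: zevzz aov nwmw ijlhr vhov uxbwq qwgk wpw byt skmny iel
Hunk 4: at line 7 remove [wpw,byt,skmny] add [vucny] -> 9 lines: zevzz aov nwmw ijlhr vhov uxbwq qwgk vucny iel
Hunk 5: at line 1 remove [aov] add [uqb,kwre,yfrvk] -> 11 lines: zevzz uqb kwre yfrvk nwmw ijlhr vhov uxbwq qwgk vucny iel
Hunk 6: at line 4 remove [ijlhr,vhov,uxbwq] add [mekkz,phu,agdfz] -> 11 lines: zevzz uqb kwre yfrvk nwmw mekkz phu agdfz qwgk vucny iel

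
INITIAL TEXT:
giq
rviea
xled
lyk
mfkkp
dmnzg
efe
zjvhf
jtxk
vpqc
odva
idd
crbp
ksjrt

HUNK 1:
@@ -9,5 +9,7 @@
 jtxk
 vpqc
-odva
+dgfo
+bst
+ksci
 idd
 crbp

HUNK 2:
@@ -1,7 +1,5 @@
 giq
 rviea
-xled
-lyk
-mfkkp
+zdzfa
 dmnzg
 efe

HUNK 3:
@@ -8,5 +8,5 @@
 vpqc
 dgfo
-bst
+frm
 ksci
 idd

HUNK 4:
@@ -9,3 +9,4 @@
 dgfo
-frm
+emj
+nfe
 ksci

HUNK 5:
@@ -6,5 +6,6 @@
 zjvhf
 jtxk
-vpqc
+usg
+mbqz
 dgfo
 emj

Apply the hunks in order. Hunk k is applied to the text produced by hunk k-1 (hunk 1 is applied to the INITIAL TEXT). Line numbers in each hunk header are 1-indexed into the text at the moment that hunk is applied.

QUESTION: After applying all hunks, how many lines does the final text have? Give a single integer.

Answer: 16

Derivation:
Hunk 1: at line 9 remove [odva] add [dgfo,bst,ksci] -> 16 lines: giq rviea xled lyk mfkkp dmnzg efe zjvhf jtxk vpqc dgfo bst ksci idd crbp ksjrt
Hunk 2: at line 1 remove [xled,lyk,mfkkp] add [zdzfa] -> 14 lines: giq rviea zdzfa dmnzg efe zjvhf jtxk vpqc dgfo bst ksci idd crbp ksjrt
Hunk 3: at line 8 remove [bst] add [frm] -> 14 lines: giq rviea zdzfa dmnzg efe zjvhf jtxk vpqc dgfo frm ksci idd crbp ksjrt
Hunk 4: at line 9 remove [frm] add [emj,nfe] -> 15 lines: giq rviea zdzfa dmnzg efe zjvhf jtxk vpqc dgfo emj nfe ksci idd crbp ksjrt
Hunk 5: at line 6 remove [vpqc] add [usg,mbqz] -> 16 lines: giq rviea zdzfa dmnzg efe zjvhf jtxk usg mbqz dgfo emj nfe ksci idd crbp ksjrt
Final line count: 16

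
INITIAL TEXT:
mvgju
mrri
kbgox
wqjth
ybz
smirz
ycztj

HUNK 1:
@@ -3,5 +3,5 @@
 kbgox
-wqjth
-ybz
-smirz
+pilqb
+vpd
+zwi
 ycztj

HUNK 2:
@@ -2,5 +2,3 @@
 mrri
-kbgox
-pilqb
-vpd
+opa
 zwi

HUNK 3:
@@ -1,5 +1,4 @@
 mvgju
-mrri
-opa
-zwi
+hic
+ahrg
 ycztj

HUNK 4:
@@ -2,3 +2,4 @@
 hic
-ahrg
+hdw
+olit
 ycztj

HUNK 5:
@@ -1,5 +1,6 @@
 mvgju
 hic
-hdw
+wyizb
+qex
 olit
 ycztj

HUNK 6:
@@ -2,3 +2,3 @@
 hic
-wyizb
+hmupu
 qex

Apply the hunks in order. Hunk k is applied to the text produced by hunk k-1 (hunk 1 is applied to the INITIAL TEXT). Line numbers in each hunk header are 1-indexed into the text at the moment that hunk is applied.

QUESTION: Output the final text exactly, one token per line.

Hunk 1: at line 3 remove [wqjth,ybz,smirz] add [pilqb,vpd,zwi] -> 7 lines: mvgju mrri kbgox pilqb vpd zwi ycztj
Hunk 2: at line 2 remove [kbgox,pilqb,vpd] add [opa] -> 5 lines: mvgju mrri opa zwi ycztj
Hunk 3: at line 1 remove [mrri,opa,zwi] add [hic,ahrg] -> 4 lines: mvgju hic ahrg ycztj
Hunk 4: at line 2 remove [ahrg] add [hdw,olit] -> 5 lines: mvgju hic hdw olit ycztj
Hunk 5: at line 1 remove [hdw] add [wyizb,qex] -> 6 lines: mvgju hic wyizb qex olit ycztj
Hunk 6: at line 2 remove [wyizb] add [hmupu] -> 6 lines: mvgju hic hmupu qex olit ycztj

Answer: mvgju
hic
hmupu
qex
olit
ycztj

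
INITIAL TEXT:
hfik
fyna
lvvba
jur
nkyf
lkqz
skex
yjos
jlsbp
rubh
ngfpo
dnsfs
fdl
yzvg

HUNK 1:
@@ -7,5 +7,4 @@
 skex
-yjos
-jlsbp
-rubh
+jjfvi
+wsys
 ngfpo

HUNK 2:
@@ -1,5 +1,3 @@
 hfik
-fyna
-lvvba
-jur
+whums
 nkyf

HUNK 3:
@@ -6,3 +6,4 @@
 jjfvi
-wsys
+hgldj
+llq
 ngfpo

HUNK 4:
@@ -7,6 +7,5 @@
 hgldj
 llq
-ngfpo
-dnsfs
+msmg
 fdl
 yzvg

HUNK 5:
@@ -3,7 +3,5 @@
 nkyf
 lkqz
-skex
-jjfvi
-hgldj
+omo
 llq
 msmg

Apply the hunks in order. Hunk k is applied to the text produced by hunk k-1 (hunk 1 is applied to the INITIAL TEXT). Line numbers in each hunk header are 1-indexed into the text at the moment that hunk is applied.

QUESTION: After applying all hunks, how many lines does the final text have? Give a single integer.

Answer: 9

Derivation:
Hunk 1: at line 7 remove [yjos,jlsbp,rubh] add [jjfvi,wsys] -> 13 lines: hfik fyna lvvba jur nkyf lkqz skex jjfvi wsys ngfpo dnsfs fdl yzvg
Hunk 2: at line 1 remove [fyna,lvvba,jur] add [whums] -> 11 lines: hfik whums nkyf lkqz skex jjfvi wsys ngfpo dnsfs fdl yzvg
Hunk 3: at line 6 remove [wsys] add [hgldj,llq] -> 12 lines: hfik whums nkyf lkqz skex jjfvi hgldj llq ngfpo dnsfs fdl yzvg
Hunk 4: at line 7 remove [ngfpo,dnsfs] add [msmg] -> 11 lines: hfik whums nkyf lkqz skex jjfvi hgldj llq msmg fdl yzvg
Hunk 5: at line 3 remove [skex,jjfvi,hgldj] add [omo] -> 9 lines: hfik whums nkyf lkqz omo llq msmg fdl yzvg
Final line count: 9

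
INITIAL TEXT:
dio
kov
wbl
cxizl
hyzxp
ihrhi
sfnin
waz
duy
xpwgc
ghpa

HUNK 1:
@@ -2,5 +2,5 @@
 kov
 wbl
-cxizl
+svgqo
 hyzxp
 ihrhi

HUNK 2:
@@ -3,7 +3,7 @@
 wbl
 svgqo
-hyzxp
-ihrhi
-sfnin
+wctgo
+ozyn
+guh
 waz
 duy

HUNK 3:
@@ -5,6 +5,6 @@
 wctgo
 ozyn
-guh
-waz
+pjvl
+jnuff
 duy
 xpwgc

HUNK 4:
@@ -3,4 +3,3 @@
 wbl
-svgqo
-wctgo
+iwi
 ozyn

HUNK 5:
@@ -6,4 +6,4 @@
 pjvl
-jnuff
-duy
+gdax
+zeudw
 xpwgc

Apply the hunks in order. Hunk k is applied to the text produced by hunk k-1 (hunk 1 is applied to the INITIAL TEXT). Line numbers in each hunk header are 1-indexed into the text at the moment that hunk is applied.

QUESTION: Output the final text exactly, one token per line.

Answer: dio
kov
wbl
iwi
ozyn
pjvl
gdax
zeudw
xpwgc
ghpa

Derivation:
Hunk 1: at line 2 remove [cxizl] add [svgqo] -> 11 lines: dio kov wbl svgqo hyzxp ihrhi sfnin waz duy xpwgc ghpa
Hunk 2: at line 3 remove [hyzxp,ihrhi,sfnin] add [wctgo,ozyn,guh] -> 11 lines: dio kov wbl svgqo wctgo ozyn guh waz duy xpwgc ghpa
Hunk 3: at line 5 remove [guh,waz] add [pjvl,jnuff] -> 11 lines: dio kov wbl svgqo wctgo ozyn pjvl jnuff duy xpwgc ghpa
Hunk 4: at line 3 remove [svgqo,wctgo] add [iwi] -> 10 lines: dio kov wbl iwi ozyn pjvl jnuff duy xpwgc ghpa
Hunk 5: at line 6 remove [jnuff,duy] add [gdax,zeudw] -> 10 lines: dio kov wbl iwi ozyn pjvl gdax zeudw xpwgc ghpa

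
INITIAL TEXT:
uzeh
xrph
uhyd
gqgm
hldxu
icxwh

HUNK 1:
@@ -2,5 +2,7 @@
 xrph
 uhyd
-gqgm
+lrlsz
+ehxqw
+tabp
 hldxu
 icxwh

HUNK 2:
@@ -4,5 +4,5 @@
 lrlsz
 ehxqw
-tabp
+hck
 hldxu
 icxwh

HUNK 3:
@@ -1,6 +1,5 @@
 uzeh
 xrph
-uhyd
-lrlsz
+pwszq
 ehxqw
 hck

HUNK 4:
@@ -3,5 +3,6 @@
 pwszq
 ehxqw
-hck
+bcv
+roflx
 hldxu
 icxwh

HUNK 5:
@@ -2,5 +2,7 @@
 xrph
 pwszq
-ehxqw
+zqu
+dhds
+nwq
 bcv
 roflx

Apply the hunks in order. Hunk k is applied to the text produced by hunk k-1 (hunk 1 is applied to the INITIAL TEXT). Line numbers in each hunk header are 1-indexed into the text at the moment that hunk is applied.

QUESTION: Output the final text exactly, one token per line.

Hunk 1: at line 2 remove [gqgm] add [lrlsz,ehxqw,tabp] -> 8 lines: uzeh xrph uhyd lrlsz ehxqw tabp hldxu icxwh
Hunk 2: at line 4 remove [tabp] add [hck] -> 8 lines: uzeh xrph uhyd lrlsz ehxqw hck hldxu icxwh
Hunk 3: at line 1 remove [uhyd,lrlsz] add [pwszq] -> 7 lines: uzeh xrph pwszq ehxqw hck hldxu icxwh
Hunk 4: at line 3 remove [hck] add [bcv,roflx] -> 8 lines: uzeh xrph pwszq ehxqw bcv roflx hldxu icxwh
Hunk 5: at line 2 remove [ehxqw] add [zqu,dhds,nwq] -> 10 lines: uzeh xrph pwszq zqu dhds nwq bcv roflx hldxu icxwh

Answer: uzeh
xrph
pwszq
zqu
dhds
nwq
bcv
roflx
hldxu
icxwh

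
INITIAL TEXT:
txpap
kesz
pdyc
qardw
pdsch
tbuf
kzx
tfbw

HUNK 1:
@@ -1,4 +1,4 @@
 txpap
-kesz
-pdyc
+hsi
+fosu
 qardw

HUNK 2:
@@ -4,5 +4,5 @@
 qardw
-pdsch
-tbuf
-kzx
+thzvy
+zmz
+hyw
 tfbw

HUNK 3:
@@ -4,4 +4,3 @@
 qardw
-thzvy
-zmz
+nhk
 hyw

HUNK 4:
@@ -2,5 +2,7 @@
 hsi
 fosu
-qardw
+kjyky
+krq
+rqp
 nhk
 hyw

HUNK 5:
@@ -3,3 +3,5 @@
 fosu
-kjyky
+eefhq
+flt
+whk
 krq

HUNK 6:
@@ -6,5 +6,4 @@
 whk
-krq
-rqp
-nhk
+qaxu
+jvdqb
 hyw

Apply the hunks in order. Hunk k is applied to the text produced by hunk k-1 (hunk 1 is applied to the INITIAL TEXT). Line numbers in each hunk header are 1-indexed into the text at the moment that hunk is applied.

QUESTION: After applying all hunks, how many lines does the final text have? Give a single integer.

Hunk 1: at line 1 remove [kesz,pdyc] add [hsi,fosu] -> 8 lines: txpap hsi fosu qardw pdsch tbuf kzx tfbw
Hunk 2: at line 4 remove [pdsch,tbuf,kzx] add [thzvy,zmz,hyw] -> 8 lines: txpap hsi fosu qardw thzvy zmz hyw tfbw
Hunk 3: at line 4 remove [thzvy,zmz] add [nhk] -> 7 lines: txpap hsi fosu qardw nhk hyw tfbw
Hunk 4: at line 2 remove [qardw] add [kjyky,krq,rqp] -> 9 lines: txpap hsi fosu kjyky krq rqp nhk hyw tfbw
Hunk 5: at line 3 remove [kjyky] add [eefhq,flt,whk] -> 11 lines: txpap hsi fosu eefhq flt whk krq rqp nhk hyw tfbw
Hunk 6: at line 6 remove [krq,rqp,nhk] add [qaxu,jvdqb] -> 10 lines: txpap hsi fosu eefhq flt whk qaxu jvdqb hyw tfbw
Final line count: 10

Answer: 10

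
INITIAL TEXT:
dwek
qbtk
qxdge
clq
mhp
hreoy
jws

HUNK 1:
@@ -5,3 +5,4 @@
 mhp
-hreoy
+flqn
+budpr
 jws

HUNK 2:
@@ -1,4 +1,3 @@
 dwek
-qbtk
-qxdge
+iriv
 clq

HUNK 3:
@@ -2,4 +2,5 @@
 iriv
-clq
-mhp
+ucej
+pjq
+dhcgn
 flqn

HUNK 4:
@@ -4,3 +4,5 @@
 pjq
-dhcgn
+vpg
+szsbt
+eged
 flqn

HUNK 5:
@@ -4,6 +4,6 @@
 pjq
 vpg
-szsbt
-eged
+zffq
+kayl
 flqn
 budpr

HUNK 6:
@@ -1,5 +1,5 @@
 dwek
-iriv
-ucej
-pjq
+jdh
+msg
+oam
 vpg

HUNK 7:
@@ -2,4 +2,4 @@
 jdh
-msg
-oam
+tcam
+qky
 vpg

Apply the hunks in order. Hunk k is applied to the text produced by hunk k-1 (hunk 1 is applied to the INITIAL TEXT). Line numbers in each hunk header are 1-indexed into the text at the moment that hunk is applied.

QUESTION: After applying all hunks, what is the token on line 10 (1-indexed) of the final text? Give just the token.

Answer: jws

Derivation:
Hunk 1: at line 5 remove [hreoy] add [flqn,budpr] -> 8 lines: dwek qbtk qxdge clq mhp flqn budpr jws
Hunk 2: at line 1 remove [qbtk,qxdge] add [iriv] -> 7 lines: dwek iriv clq mhp flqn budpr jws
Hunk 3: at line 2 remove [clq,mhp] add [ucej,pjq,dhcgn] -> 8 lines: dwek iriv ucej pjq dhcgn flqn budpr jws
Hunk 4: at line 4 remove [dhcgn] add [vpg,szsbt,eged] -> 10 lines: dwek iriv ucej pjq vpg szsbt eged flqn budpr jws
Hunk 5: at line 4 remove [szsbt,eged] add [zffq,kayl] -> 10 lines: dwek iriv ucej pjq vpg zffq kayl flqn budpr jws
Hunk 6: at line 1 remove [iriv,ucej,pjq] add [jdh,msg,oam] -> 10 lines: dwek jdh msg oam vpg zffq kayl flqn budpr jws
Hunk 7: at line 2 remove [msg,oam] add [tcam,qky] -> 10 lines: dwek jdh tcam qky vpg zffq kayl flqn budpr jws
Final line 10: jws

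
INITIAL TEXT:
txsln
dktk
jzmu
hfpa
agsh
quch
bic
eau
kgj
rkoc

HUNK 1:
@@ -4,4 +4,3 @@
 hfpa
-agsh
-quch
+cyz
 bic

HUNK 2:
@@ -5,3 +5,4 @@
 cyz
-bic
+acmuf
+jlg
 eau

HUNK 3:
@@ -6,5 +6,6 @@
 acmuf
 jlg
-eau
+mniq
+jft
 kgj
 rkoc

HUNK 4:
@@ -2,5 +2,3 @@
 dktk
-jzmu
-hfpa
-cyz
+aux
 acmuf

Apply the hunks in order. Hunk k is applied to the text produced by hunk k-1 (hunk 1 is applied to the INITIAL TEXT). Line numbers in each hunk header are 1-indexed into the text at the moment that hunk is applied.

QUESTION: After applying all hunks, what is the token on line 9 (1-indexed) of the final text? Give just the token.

Answer: rkoc

Derivation:
Hunk 1: at line 4 remove [agsh,quch] add [cyz] -> 9 lines: txsln dktk jzmu hfpa cyz bic eau kgj rkoc
Hunk 2: at line 5 remove [bic] add [acmuf,jlg] -> 10 lines: txsln dktk jzmu hfpa cyz acmuf jlg eau kgj rkoc
Hunk 3: at line 6 remove [eau] add [mniq,jft] -> 11 lines: txsln dktk jzmu hfpa cyz acmuf jlg mniq jft kgj rkoc
Hunk 4: at line 2 remove [jzmu,hfpa,cyz] add [aux] -> 9 lines: txsln dktk aux acmuf jlg mniq jft kgj rkoc
Final line 9: rkoc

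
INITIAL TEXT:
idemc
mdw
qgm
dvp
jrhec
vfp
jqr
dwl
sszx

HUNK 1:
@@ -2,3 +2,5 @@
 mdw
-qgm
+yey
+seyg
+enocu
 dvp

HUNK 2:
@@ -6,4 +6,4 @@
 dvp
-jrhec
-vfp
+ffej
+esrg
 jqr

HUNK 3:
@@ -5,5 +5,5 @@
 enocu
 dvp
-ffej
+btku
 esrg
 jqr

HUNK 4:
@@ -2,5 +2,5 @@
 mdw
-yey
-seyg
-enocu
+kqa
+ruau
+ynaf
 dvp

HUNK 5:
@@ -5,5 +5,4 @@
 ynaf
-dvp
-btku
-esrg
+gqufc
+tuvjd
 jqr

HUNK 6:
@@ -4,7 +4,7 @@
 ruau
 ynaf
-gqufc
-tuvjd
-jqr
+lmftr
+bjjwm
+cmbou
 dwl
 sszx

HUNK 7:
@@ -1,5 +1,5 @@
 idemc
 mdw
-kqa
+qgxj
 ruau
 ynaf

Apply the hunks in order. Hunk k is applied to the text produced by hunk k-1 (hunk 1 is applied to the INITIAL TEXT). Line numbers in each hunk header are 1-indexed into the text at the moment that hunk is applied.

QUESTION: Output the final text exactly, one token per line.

Answer: idemc
mdw
qgxj
ruau
ynaf
lmftr
bjjwm
cmbou
dwl
sszx

Derivation:
Hunk 1: at line 2 remove [qgm] add [yey,seyg,enocu] -> 11 lines: idemc mdw yey seyg enocu dvp jrhec vfp jqr dwl sszx
Hunk 2: at line 6 remove [jrhec,vfp] add [ffej,esrg] -> 11 lines: idemc mdw yey seyg enocu dvp ffej esrg jqr dwl sszx
Hunk 3: at line 5 remove [ffej] add [btku] -> 11 lines: idemc mdw yey seyg enocu dvp btku esrg jqr dwl sszx
Hunk 4: at line 2 remove [yey,seyg,enocu] add [kqa,ruau,ynaf] -> 11 lines: idemc mdw kqa ruau ynaf dvp btku esrg jqr dwl sszx
Hunk 5: at line 5 remove [dvp,btku,esrg] add [gqufc,tuvjd] -> 10 lines: idemc mdw kqa ruau ynaf gqufc tuvjd jqr dwl sszx
Hunk 6: at line 4 remove [gqufc,tuvjd,jqr] add [lmftr,bjjwm,cmbou] -> 10 lines: idemc mdw kqa ruau ynaf lmftr bjjwm cmbou dwl sszx
Hunk 7: at line 1 remove [kqa] add [qgxj] -> 10 lines: idemc mdw qgxj ruau ynaf lmftr bjjwm cmbou dwl sszx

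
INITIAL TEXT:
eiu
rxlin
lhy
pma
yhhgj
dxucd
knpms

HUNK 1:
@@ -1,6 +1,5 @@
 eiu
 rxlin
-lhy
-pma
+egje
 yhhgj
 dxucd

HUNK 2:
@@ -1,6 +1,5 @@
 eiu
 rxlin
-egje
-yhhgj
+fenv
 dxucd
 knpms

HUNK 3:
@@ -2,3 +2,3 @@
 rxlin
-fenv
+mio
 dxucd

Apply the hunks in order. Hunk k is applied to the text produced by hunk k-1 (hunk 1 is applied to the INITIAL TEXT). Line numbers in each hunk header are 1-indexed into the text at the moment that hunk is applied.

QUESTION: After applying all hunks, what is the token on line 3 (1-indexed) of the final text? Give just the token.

Answer: mio

Derivation:
Hunk 1: at line 1 remove [lhy,pma] add [egje] -> 6 lines: eiu rxlin egje yhhgj dxucd knpms
Hunk 2: at line 1 remove [egje,yhhgj] add [fenv] -> 5 lines: eiu rxlin fenv dxucd knpms
Hunk 3: at line 2 remove [fenv] add [mio] -> 5 lines: eiu rxlin mio dxucd knpms
Final line 3: mio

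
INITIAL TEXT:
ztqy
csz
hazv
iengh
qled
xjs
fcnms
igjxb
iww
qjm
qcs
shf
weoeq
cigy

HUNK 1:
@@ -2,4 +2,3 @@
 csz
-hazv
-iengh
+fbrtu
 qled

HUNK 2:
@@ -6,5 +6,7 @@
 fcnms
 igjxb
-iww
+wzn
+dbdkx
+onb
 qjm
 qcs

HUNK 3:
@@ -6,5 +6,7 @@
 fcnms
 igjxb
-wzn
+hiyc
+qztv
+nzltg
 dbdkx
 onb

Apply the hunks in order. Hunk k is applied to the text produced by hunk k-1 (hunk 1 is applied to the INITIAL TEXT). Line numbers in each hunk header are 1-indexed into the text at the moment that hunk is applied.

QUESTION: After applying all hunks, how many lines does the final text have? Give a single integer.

Hunk 1: at line 2 remove [hazv,iengh] add [fbrtu] -> 13 lines: ztqy csz fbrtu qled xjs fcnms igjxb iww qjm qcs shf weoeq cigy
Hunk 2: at line 6 remove [iww] add [wzn,dbdkx,onb] -> 15 lines: ztqy csz fbrtu qled xjs fcnms igjxb wzn dbdkx onb qjm qcs shf weoeq cigy
Hunk 3: at line 6 remove [wzn] add [hiyc,qztv,nzltg] -> 17 lines: ztqy csz fbrtu qled xjs fcnms igjxb hiyc qztv nzltg dbdkx onb qjm qcs shf weoeq cigy
Final line count: 17

Answer: 17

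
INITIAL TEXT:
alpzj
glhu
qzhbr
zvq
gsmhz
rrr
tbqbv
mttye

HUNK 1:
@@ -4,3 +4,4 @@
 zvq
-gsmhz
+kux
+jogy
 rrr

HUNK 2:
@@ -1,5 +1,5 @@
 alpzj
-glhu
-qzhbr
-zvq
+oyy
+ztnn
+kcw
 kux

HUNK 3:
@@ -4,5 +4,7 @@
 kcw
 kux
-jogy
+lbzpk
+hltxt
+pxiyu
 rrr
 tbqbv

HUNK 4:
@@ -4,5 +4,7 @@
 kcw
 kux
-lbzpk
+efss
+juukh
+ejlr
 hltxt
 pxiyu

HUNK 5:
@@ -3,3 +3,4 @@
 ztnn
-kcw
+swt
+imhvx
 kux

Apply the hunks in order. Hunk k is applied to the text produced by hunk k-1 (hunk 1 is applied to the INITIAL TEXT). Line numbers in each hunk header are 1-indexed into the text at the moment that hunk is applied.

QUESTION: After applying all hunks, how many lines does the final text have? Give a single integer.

Answer: 14

Derivation:
Hunk 1: at line 4 remove [gsmhz] add [kux,jogy] -> 9 lines: alpzj glhu qzhbr zvq kux jogy rrr tbqbv mttye
Hunk 2: at line 1 remove [glhu,qzhbr,zvq] add [oyy,ztnn,kcw] -> 9 lines: alpzj oyy ztnn kcw kux jogy rrr tbqbv mttye
Hunk 3: at line 4 remove [jogy] add [lbzpk,hltxt,pxiyu] -> 11 lines: alpzj oyy ztnn kcw kux lbzpk hltxt pxiyu rrr tbqbv mttye
Hunk 4: at line 4 remove [lbzpk] add [efss,juukh,ejlr] -> 13 lines: alpzj oyy ztnn kcw kux efss juukh ejlr hltxt pxiyu rrr tbqbv mttye
Hunk 5: at line 3 remove [kcw] add [swt,imhvx] -> 14 lines: alpzj oyy ztnn swt imhvx kux efss juukh ejlr hltxt pxiyu rrr tbqbv mttye
Final line count: 14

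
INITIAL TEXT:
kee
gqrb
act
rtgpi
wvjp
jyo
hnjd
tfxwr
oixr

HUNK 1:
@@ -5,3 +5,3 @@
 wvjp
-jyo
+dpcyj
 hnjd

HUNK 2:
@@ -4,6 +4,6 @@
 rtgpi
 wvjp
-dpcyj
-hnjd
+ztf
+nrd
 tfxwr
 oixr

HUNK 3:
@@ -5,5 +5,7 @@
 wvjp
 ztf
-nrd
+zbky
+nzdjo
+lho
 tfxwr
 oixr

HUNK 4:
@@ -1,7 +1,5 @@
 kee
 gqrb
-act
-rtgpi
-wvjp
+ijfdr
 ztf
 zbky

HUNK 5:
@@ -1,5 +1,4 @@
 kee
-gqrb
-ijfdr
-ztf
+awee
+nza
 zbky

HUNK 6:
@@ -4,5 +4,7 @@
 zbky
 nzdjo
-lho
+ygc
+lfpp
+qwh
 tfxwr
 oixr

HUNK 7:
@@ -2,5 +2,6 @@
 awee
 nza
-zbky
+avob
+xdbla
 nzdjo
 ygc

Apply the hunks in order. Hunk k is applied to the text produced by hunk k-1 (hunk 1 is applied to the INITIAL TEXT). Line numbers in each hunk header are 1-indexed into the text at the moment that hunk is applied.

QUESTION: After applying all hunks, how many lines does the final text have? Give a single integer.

Hunk 1: at line 5 remove [jyo] add [dpcyj] -> 9 lines: kee gqrb act rtgpi wvjp dpcyj hnjd tfxwr oixr
Hunk 2: at line 4 remove [dpcyj,hnjd] add [ztf,nrd] -> 9 lines: kee gqrb act rtgpi wvjp ztf nrd tfxwr oixr
Hunk 3: at line 5 remove [nrd] add [zbky,nzdjo,lho] -> 11 lines: kee gqrb act rtgpi wvjp ztf zbky nzdjo lho tfxwr oixr
Hunk 4: at line 1 remove [act,rtgpi,wvjp] add [ijfdr] -> 9 lines: kee gqrb ijfdr ztf zbky nzdjo lho tfxwr oixr
Hunk 5: at line 1 remove [gqrb,ijfdr,ztf] add [awee,nza] -> 8 lines: kee awee nza zbky nzdjo lho tfxwr oixr
Hunk 6: at line 4 remove [lho] add [ygc,lfpp,qwh] -> 10 lines: kee awee nza zbky nzdjo ygc lfpp qwh tfxwr oixr
Hunk 7: at line 2 remove [zbky] add [avob,xdbla] -> 11 lines: kee awee nza avob xdbla nzdjo ygc lfpp qwh tfxwr oixr
Final line count: 11

Answer: 11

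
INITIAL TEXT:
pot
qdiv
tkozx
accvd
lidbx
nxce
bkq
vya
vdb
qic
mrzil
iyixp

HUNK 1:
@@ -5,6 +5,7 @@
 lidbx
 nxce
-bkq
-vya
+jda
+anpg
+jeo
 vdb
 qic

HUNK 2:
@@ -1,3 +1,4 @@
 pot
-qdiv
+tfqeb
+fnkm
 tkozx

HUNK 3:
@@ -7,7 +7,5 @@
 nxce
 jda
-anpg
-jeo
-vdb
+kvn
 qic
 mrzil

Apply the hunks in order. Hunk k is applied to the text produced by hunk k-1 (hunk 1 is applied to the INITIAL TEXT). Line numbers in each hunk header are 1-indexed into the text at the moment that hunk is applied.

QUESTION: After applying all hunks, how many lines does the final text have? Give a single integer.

Hunk 1: at line 5 remove [bkq,vya] add [jda,anpg,jeo] -> 13 lines: pot qdiv tkozx accvd lidbx nxce jda anpg jeo vdb qic mrzil iyixp
Hunk 2: at line 1 remove [qdiv] add [tfqeb,fnkm] -> 14 lines: pot tfqeb fnkm tkozx accvd lidbx nxce jda anpg jeo vdb qic mrzil iyixp
Hunk 3: at line 7 remove [anpg,jeo,vdb] add [kvn] -> 12 lines: pot tfqeb fnkm tkozx accvd lidbx nxce jda kvn qic mrzil iyixp
Final line count: 12

Answer: 12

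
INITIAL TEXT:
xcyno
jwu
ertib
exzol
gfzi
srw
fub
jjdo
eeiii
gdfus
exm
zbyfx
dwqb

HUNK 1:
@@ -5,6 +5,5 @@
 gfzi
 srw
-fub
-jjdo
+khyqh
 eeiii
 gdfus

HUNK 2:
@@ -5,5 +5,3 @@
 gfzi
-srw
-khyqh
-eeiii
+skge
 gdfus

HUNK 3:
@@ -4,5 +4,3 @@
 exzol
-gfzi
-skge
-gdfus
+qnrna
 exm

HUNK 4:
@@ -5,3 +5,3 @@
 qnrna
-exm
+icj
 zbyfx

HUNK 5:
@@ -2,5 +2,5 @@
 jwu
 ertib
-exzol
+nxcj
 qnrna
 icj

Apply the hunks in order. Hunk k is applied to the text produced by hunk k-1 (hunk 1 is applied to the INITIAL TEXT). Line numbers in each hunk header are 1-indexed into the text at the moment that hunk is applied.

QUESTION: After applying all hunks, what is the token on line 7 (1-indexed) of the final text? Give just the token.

Hunk 1: at line 5 remove [fub,jjdo] add [khyqh] -> 12 lines: xcyno jwu ertib exzol gfzi srw khyqh eeiii gdfus exm zbyfx dwqb
Hunk 2: at line 5 remove [srw,khyqh,eeiii] add [skge] -> 10 lines: xcyno jwu ertib exzol gfzi skge gdfus exm zbyfx dwqb
Hunk 3: at line 4 remove [gfzi,skge,gdfus] add [qnrna] -> 8 lines: xcyno jwu ertib exzol qnrna exm zbyfx dwqb
Hunk 4: at line 5 remove [exm] add [icj] -> 8 lines: xcyno jwu ertib exzol qnrna icj zbyfx dwqb
Hunk 5: at line 2 remove [exzol] add [nxcj] -> 8 lines: xcyno jwu ertib nxcj qnrna icj zbyfx dwqb
Final line 7: zbyfx

Answer: zbyfx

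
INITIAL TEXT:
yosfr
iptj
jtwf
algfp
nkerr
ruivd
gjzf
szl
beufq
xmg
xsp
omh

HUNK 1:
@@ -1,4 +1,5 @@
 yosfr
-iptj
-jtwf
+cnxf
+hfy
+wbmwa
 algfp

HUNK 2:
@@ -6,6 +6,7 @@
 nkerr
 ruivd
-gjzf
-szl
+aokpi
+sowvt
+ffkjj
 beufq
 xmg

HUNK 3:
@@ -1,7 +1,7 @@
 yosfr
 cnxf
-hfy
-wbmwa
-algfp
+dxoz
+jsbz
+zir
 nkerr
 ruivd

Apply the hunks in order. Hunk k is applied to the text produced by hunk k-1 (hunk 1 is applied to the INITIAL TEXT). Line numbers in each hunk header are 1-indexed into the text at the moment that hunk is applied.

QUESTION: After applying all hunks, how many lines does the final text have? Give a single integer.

Hunk 1: at line 1 remove [iptj,jtwf] add [cnxf,hfy,wbmwa] -> 13 lines: yosfr cnxf hfy wbmwa algfp nkerr ruivd gjzf szl beufq xmg xsp omh
Hunk 2: at line 6 remove [gjzf,szl] add [aokpi,sowvt,ffkjj] -> 14 lines: yosfr cnxf hfy wbmwa algfp nkerr ruivd aokpi sowvt ffkjj beufq xmg xsp omh
Hunk 3: at line 1 remove [hfy,wbmwa,algfp] add [dxoz,jsbz,zir] -> 14 lines: yosfr cnxf dxoz jsbz zir nkerr ruivd aokpi sowvt ffkjj beufq xmg xsp omh
Final line count: 14

Answer: 14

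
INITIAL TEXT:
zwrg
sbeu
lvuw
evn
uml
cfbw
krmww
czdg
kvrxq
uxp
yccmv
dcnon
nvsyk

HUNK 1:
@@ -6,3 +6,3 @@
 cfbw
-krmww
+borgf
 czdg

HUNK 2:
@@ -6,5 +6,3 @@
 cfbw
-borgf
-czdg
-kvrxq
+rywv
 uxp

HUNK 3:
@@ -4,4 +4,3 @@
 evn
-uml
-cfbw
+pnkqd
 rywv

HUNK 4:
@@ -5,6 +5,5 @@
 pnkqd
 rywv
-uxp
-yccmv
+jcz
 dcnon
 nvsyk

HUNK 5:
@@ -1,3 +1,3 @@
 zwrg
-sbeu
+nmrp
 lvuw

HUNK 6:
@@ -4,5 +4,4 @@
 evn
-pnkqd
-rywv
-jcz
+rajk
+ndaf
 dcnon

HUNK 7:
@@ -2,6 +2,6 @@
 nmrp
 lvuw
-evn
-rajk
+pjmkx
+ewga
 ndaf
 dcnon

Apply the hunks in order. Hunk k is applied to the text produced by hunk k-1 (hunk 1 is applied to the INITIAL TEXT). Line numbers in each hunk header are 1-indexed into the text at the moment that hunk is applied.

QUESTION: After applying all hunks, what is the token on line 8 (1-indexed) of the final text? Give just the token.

Hunk 1: at line 6 remove [krmww] add [borgf] -> 13 lines: zwrg sbeu lvuw evn uml cfbw borgf czdg kvrxq uxp yccmv dcnon nvsyk
Hunk 2: at line 6 remove [borgf,czdg,kvrxq] add [rywv] -> 11 lines: zwrg sbeu lvuw evn uml cfbw rywv uxp yccmv dcnon nvsyk
Hunk 3: at line 4 remove [uml,cfbw] add [pnkqd] -> 10 lines: zwrg sbeu lvuw evn pnkqd rywv uxp yccmv dcnon nvsyk
Hunk 4: at line 5 remove [uxp,yccmv] add [jcz] -> 9 lines: zwrg sbeu lvuw evn pnkqd rywv jcz dcnon nvsyk
Hunk 5: at line 1 remove [sbeu] add [nmrp] -> 9 lines: zwrg nmrp lvuw evn pnkqd rywv jcz dcnon nvsyk
Hunk 6: at line 4 remove [pnkqd,rywv,jcz] add [rajk,ndaf] -> 8 lines: zwrg nmrp lvuw evn rajk ndaf dcnon nvsyk
Hunk 7: at line 2 remove [evn,rajk] add [pjmkx,ewga] -> 8 lines: zwrg nmrp lvuw pjmkx ewga ndaf dcnon nvsyk
Final line 8: nvsyk

Answer: nvsyk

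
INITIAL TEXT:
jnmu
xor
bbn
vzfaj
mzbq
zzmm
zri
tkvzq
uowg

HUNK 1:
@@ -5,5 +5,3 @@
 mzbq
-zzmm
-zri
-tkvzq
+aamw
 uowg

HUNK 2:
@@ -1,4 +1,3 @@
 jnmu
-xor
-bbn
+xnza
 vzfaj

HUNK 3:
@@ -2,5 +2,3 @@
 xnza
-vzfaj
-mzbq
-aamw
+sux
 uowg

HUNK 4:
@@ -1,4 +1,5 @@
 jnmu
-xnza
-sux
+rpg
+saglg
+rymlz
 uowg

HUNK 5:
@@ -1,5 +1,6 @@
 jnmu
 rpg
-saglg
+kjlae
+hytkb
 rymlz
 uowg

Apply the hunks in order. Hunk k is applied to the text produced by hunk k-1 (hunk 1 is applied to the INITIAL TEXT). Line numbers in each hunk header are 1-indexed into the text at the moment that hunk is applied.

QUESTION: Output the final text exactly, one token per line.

Answer: jnmu
rpg
kjlae
hytkb
rymlz
uowg

Derivation:
Hunk 1: at line 5 remove [zzmm,zri,tkvzq] add [aamw] -> 7 lines: jnmu xor bbn vzfaj mzbq aamw uowg
Hunk 2: at line 1 remove [xor,bbn] add [xnza] -> 6 lines: jnmu xnza vzfaj mzbq aamw uowg
Hunk 3: at line 2 remove [vzfaj,mzbq,aamw] add [sux] -> 4 lines: jnmu xnza sux uowg
Hunk 4: at line 1 remove [xnza,sux] add [rpg,saglg,rymlz] -> 5 lines: jnmu rpg saglg rymlz uowg
Hunk 5: at line 1 remove [saglg] add [kjlae,hytkb] -> 6 lines: jnmu rpg kjlae hytkb rymlz uowg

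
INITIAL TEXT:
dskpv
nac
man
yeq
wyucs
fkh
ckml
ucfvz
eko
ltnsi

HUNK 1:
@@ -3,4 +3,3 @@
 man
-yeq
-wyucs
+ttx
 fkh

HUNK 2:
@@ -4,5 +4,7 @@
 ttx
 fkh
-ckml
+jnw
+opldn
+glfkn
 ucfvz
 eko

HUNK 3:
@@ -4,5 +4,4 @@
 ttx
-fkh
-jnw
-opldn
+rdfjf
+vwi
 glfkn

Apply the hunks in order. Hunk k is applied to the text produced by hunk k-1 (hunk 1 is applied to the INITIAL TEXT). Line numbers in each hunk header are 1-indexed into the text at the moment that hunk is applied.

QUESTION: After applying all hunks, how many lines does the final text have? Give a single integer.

Answer: 10

Derivation:
Hunk 1: at line 3 remove [yeq,wyucs] add [ttx] -> 9 lines: dskpv nac man ttx fkh ckml ucfvz eko ltnsi
Hunk 2: at line 4 remove [ckml] add [jnw,opldn,glfkn] -> 11 lines: dskpv nac man ttx fkh jnw opldn glfkn ucfvz eko ltnsi
Hunk 3: at line 4 remove [fkh,jnw,opldn] add [rdfjf,vwi] -> 10 lines: dskpv nac man ttx rdfjf vwi glfkn ucfvz eko ltnsi
Final line count: 10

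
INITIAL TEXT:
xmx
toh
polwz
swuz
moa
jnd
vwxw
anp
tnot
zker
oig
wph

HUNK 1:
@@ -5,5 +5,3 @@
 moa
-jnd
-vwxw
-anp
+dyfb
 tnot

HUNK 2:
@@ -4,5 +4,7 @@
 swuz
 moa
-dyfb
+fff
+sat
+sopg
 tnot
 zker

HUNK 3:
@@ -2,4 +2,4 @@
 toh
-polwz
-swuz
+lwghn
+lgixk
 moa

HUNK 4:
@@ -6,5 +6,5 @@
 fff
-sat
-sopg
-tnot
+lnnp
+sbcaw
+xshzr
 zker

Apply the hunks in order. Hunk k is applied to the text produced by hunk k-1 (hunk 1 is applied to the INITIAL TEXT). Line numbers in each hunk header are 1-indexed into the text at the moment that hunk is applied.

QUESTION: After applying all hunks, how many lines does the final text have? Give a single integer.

Answer: 12

Derivation:
Hunk 1: at line 5 remove [jnd,vwxw,anp] add [dyfb] -> 10 lines: xmx toh polwz swuz moa dyfb tnot zker oig wph
Hunk 2: at line 4 remove [dyfb] add [fff,sat,sopg] -> 12 lines: xmx toh polwz swuz moa fff sat sopg tnot zker oig wph
Hunk 3: at line 2 remove [polwz,swuz] add [lwghn,lgixk] -> 12 lines: xmx toh lwghn lgixk moa fff sat sopg tnot zker oig wph
Hunk 4: at line 6 remove [sat,sopg,tnot] add [lnnp,sbcaw,xshzr] -> 12 lines: xmx toh lwghn lgixk moa fff lnnp sbcaw xshzr zker oig wph
Final line count: 12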